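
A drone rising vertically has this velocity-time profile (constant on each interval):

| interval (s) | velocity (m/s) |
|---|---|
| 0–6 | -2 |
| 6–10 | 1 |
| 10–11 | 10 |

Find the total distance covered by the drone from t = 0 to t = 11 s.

Total distance travelled is ∫|v| dt — sum the magnitudes of each area piece.
0–6 s: |-2| × 6 = 12 m
6–10 s: |1| × 4 = 4 m
10–11 s: |10| × 1 = 10 m
Total distance = 26 m

26 m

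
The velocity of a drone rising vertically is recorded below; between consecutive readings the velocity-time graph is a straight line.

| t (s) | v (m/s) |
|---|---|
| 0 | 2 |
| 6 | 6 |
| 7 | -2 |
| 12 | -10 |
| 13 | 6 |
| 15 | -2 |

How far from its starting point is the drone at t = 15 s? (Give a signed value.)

-2 m

Displacement is the signed area under the v-t curve.
0–6 s: ½(2 + 6)(6) = 24 m
6–7 s: ½(6 + -2)(1) = 2 m
7–12 s: ½(-2 + -10)(5) = -30 m
12–13 s: ½(-10 + 6)(1) = -2 m
13–15 s: ½(6 + -2)(2) = 4 m
Net displacement = -2 m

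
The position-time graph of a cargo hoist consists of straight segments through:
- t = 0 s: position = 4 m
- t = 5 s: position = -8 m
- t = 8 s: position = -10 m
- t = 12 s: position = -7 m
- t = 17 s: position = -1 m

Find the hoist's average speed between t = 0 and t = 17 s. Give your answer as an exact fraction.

Average speed = (total path length)/(elapsed time); on a piecewise-linear x-t graph the path length is Σ|Δx|.
0–5 s: |Δx| = |-8 − 4| = 12 m
5–8 s: |Δx| = |-10 − -8| = 2 m
8–12 s: |Δx| = |-7 − -10| = 3 m
12–17 s: |Δx| = |-1 − -7| = 6 m
Total path = 23 m; average speed = 23/17 = 23/17 m/s.

23/17 m/s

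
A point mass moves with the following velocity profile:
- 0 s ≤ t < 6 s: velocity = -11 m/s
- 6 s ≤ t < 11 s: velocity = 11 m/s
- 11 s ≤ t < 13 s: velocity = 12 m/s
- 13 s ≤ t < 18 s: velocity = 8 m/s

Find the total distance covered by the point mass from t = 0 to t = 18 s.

185 m

Distance (not displacement) is the total path length: add the absolute areas under v-t.
0–6 s: |-11| × 6 = 66 m
6–11 s: |11| × 5 = 55 m
11–13 s: |12| × 2 = 24 m
13–18 s: |8| × 5 = 40 m
Total distance = 185 m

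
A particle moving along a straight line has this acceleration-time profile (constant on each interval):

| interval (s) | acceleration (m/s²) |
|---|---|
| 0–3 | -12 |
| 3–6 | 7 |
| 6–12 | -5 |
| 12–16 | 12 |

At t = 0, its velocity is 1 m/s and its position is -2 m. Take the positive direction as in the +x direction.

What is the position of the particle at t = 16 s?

-380.5 m

On each constant-a segment, Δv = aΔt and Δx = v₀Δt + ½aΔt²; chain segment to segment.
0–3 s: v starts 1 m/s; Δx = 1·3 + ½·-12·3² = -51 m; v ends -35 m/s.
3–6 s: v starts -35 m/s; Δx = -35·3 + ½·7·3² = -73.5 m; v ends -14 m/s.
6–12 s: v starts -14 m/s; Δx = -14·6 + ½·-5·6² = -174 m; v ends -44 m/s.
12–16 s: v starts -44 m/s; Δx = -44·4 + ½·12·4² = -80 m; v ends 4 m/s.
x(16) = -2 + Σ Δx = -380.5 m.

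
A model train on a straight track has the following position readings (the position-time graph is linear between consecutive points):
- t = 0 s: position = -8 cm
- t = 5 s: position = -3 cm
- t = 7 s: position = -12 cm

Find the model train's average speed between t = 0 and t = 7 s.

Average speed = (total path length)/(elapsed time); on a piecewise-linear x-t graph the path length is Σ|Δx|.
0–5 s: |Δx| = |-3 − -8| = 5 cm
5–7 s: |Δx| = |-12 − -3| = 9 cm
Total path = 14 cm; average speed = 14/7 = 2 cm/s.

2 cm/s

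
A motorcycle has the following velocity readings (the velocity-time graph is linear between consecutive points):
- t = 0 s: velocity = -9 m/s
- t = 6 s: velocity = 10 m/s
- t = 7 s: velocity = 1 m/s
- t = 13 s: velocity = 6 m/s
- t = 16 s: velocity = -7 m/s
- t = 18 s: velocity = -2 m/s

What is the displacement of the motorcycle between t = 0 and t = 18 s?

Net displacement equals the area under the velocity-time graph (areas below the axis count negative).
0–6 s: ½(-9 + 10)(6) = 3 m
6–7 s: ½(10 + 1)(1) = 5.5 m
7–13 s: ½(1 + 6)(6) = 21 m
13–16 s: ½(6 + -7)(3) = -1.5 m
16–18 s: ½(-7 + -2)(2) = -9 m
Net displacement = 19 m

19 m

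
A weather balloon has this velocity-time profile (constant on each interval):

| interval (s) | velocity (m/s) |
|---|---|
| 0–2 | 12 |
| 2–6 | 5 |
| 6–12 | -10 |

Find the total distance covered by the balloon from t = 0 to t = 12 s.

104 m

Total distance travelled is ∫|v| dt — sum the magnitudes of each area piece.
0–2 s: |12| × 2 = 24 m
2–6 s: |5| × 4 = 20 m
6–12 s: |-10| × 6 = 60 m
Total distance = 104 m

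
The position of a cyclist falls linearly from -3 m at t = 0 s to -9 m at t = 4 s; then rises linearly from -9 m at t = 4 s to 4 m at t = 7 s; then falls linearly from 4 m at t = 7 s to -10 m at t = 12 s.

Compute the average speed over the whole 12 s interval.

Average speed = (total path length)/(elapsed time); on a piecewise-linear x-t graph the path length is Σ|Δx|.
0–4 s: |Δx| = |-9 − -3| = 6 m
4–7 s: |Δx| = |4 − -9| = 13 m
7–12 s: |Δx| = |-10 − 4| = 14 m
Total path = 33 m; average speed = 33/12 = 2.75 m/s.

2.75 m/s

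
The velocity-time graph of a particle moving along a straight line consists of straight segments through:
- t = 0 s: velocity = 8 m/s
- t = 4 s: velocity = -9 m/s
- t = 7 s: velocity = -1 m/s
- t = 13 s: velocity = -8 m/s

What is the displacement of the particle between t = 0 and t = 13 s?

-44 m

Net displacement equals the area under the velocity-time graph (areas below the axis count negative).
0–4 s: ½(8 + -9)(4) = -2 m
4–7 s: ½(-9 + -1)(3) = -15 m
7–13 s: ½(-1 + -8)(6) = -27 m
Net displacement = -44 m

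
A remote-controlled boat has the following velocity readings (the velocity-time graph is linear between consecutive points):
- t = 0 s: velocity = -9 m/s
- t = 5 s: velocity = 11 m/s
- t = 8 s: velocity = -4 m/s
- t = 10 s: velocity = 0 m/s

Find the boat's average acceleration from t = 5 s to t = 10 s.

Average acceleration = Δv/Δt = (0 − 11)/(10 − 5) = -2.2 m/s².

-2.2 m/s²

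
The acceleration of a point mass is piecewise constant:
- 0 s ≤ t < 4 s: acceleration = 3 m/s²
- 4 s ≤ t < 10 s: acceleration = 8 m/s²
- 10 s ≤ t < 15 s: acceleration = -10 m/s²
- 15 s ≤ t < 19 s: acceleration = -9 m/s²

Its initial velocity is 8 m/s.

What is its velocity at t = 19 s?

Δv equals the area under the a-t graph; then v = v₀ + Δv.
0–4 s: 3 × 4 = 12 m/s
4–10 s: 8 × 6 = 48 m/s
10–15 s: -10 × 5 = -50 m/s
15–19 s: -9 × 4 = -36 m/s
Δv = -26 m/s, so v(19) = 8 + (-26) = -18 m/s.

-18 m/s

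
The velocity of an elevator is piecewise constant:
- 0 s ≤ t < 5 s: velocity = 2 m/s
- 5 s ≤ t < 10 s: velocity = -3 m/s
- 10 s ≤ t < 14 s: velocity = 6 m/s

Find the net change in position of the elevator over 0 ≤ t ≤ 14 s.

Displacement is the signed area under the v-t curve.
0–5 s: 2 × 5 = 10 m
5–10 s: -3 × 5 = -15 m
10–14 s: 6 × 4 = 24 m
Net displacement = 19 m

19 m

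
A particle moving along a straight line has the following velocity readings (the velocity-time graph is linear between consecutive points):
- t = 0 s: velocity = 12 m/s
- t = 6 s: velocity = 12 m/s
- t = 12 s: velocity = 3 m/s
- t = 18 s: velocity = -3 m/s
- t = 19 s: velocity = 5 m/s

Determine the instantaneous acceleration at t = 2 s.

Acceleration is the slope of the v-t graph on 0–6 s: (12 − 12)/(6 − 0) = 0 m/s².

0 m/s²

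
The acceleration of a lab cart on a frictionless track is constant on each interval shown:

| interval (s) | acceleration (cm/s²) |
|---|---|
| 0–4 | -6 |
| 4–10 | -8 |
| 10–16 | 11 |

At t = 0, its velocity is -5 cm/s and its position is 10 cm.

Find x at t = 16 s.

-640 cm

On each constant-a segment, Δv = aΔt and Δx = v₀Δt + ½aΔt²; chain segment to segment.
0–4 s: v starts -5 cm/s; Δx = -5·4 + ½·-6·4² = -68 cm; v ends -29 cm/s.
4–10 s: v starts -29 cm/s; Δx = -29·6 + ½·-8·6² = -318 cm; v ends -77 cm/s.
10–16 s: v starts -77 cm/s; Δx = -77·6 + ½·11·6² = -264 cm; v ends -11 cm/s.
x(16) = 10 + Σ Δx = -640 cm.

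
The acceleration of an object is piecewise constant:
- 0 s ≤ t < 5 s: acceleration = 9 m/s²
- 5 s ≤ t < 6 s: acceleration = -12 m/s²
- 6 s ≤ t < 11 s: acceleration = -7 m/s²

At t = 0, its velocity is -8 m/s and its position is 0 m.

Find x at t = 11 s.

On each constant-a segment, Δv = aΔt and Δx = v₀Δt + ½aΔt²; chain segment to segment.
0–5 s: v starts -8 m/s; Δx = -8·5 + ½·9·5² = 72.5 m; v ends 37 m/s.
5–6 s: v starts 37 m/s; Δx = 37·1 + ½·-12·1² = 31 m; v ends 25 m/s.
6–11 s: v starts 25 m/s; Δx = 25·5 + ½·-7·5² = 37.5 m; v ends -10 m/s.
x(11) = 0 + Σ Δx = 141 m.

141 m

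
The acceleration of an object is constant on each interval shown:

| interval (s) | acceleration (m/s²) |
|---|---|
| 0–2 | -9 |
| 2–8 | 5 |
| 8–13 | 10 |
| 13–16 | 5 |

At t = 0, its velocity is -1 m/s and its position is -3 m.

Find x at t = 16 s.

On each constant-a segment, Δv = aΔt and Δx = v₀Δt + ½aΔt²; chain segment to segment.
0–2 s: v starts -1 m/s; Δx = -1·2 + ½·-9·2² = -20 m; v ends -19 m/s.
2–8 s: v starts -19 m/s; Δx = -19·6 + ½·5·6² = -24 m; v ends 11 m/s.
8–13 s: v starts 11 m/s; Δx = 11·5 + ½·10·5² = 180 m; v ends 61 m/s.
13–16 s: v starts 61 m/s; Δx = 61·3 + ½·5·3² = 205.5 m; v ends 76 m/s.
x(16) = -3 + Σ Δx = 338.5 m.

338.5 m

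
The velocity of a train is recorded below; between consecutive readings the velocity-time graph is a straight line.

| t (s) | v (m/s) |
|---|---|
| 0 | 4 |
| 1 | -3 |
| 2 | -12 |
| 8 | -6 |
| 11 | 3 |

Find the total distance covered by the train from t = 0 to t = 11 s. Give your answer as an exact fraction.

Total distance travelled is ∫|v| dt — sum the magnitudes of each area piece.
0–1 s: v = 0 at t = 4/7 s; triangle areas 8/7 + 9/14 = 25/14 m
1–2 s: |½(-3 + -12)(1)| = 7.5 m
2–8 s: |½(-12 + -6)(6)| = 54 m
8–11 s: v = 0 at t = 10 s; triangle areas 6 + 1.5 = 7.5 m
Total distance = 991/14 m

991/14 m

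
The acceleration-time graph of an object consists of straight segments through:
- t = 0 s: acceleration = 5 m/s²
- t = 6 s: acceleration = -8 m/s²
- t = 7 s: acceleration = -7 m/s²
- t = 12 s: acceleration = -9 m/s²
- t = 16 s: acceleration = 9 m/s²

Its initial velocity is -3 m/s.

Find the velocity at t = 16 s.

Δv equals the area under the a-t graph; then v = v₀ + Δv.
0–6 s: ½(5 + -8)(6) = -9 m/s
6–7 s: ½(-8 + -7)(1) = -7.5 m/s
7–12 s: ½(-7 + -9)(5) = -40 m/s
12–16 s: ½(-9 + 9)(4) = 0 m/s
Δv = -56.5 m/s, so v(16) = -3 + (-56.5) = -59.5 m/s.

-59.5 m/s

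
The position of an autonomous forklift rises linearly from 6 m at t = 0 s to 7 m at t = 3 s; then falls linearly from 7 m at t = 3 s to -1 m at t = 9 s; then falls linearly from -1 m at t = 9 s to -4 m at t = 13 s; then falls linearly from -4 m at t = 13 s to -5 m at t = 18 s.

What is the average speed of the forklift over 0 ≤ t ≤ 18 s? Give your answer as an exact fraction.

13/18 m/s

Average speed = (total path length)/(elapsed time); on a piecewise-linear x-t graph the path length is Σ|Δx|.
0–3 s: |Δx| = |7 − 6| = 1 m
3–9 s: |Δx| = |-1 − 7| = 8 m
9–13 s: |Δx| = |-4 − -1| = 3 m
13–18 s: |Δx| = |-5 − -4| = 1 m
Total path = 13 m; average speed = 13/18 = 13/18 m/s.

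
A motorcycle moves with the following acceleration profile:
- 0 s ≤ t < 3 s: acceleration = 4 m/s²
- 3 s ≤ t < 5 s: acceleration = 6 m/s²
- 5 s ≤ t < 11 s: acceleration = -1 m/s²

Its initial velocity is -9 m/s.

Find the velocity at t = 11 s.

9 m/s

Δv equals the area under the a-t graph; then v = v₀ + Δv.
0–3 s: 4 × 3 = 12 m/s
3–5 s: 6 × 2 = 12 m/s
5–11 s: -1 × 6 = -6 m/s
Δv = 18 m/s, so v(11) = -9 + (18) = 9 m/s.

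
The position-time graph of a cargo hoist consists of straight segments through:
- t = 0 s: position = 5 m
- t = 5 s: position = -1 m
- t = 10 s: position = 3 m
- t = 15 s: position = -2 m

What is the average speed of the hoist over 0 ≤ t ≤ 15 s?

1 m/s

Average speed = (total path length)/(elapsed time); on a piecewise-linear x-t graph the path length is Σ|Δx|.
0–5 s: |Δx| = |-1 − 5| = 6 m
5–10 s: |Δx| = |3 − -1| = 4 m
10–15 s: |Δx| = |-2 − 3| = 5 m
Total path = 15 m; average speed = 15/15 = 1 m/s.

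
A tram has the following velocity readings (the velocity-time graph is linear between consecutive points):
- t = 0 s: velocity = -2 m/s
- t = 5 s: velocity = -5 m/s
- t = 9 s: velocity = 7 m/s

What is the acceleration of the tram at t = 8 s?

3 m/s²

Acceleration is the slope of the v-t graph on 5–9 s: (7 − -5)/(9 − 5) = 3 m/s².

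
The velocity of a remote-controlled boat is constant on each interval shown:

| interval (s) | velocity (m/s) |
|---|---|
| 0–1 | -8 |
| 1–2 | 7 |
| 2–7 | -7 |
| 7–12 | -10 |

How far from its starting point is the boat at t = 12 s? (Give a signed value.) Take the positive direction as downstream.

Net displacement equals the area under the velocity-time graph (areas below the axis count negative).
0–1 s: -8 × 1 = -8 m
1–2 s: 7 × 1 = 7 m
2–7 s: -7 × 5 = -35 m
7–12 s: -10 × 5 = -50 m
Net displacement = -86 m

-86 m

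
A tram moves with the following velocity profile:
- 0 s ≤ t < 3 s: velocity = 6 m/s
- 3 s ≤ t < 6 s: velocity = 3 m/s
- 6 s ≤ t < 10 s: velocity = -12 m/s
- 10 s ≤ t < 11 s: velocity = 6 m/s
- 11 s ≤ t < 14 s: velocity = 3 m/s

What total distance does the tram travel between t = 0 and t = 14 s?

90 m

Total distance travelled is ∫|v| dt — sum the magnitudes of each area piece.
0–3 s: |6| × 3 = 18 m
3–6 s: |3| × 3 = 9 m
6–10 s: |-12| × 4 = 48 m
10–11 s: |6| × 1 = 6 m
11–14 s: |3| × 3 = 9 m
Total distance = 90 m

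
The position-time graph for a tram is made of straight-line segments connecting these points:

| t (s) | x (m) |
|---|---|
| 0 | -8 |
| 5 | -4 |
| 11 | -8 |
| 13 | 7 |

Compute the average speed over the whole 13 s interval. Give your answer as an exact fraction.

23/13 m/s

Average speed = (total path length)/(elapsed time); on a piecewise-linear x-t graph the path length is Σ|Δx|.
0–5 s: |Δx| = |-4 − -8| = 4 m
5–11 s: |Δx| = |-8 − -4| = 4 m
11–13 s: |Δx| = |7 − -8| = 15 m
Total path = 23 m; average speed = 23/13 = 23/13 m/s.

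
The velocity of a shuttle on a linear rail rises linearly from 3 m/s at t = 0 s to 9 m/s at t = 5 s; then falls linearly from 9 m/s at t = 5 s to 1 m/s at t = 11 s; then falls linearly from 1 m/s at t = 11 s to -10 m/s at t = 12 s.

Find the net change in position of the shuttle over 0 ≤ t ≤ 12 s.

Displacement is the signed area under the v-t curve.
0–5 s: ½(3 + 9)(5) = 30 m
5–11 s: ½(9 + 1)(6) = 30 m
11–12 s: ½(1 + -10)(1) = -4.5 m
Net displacement = 55.5 m

55.5 m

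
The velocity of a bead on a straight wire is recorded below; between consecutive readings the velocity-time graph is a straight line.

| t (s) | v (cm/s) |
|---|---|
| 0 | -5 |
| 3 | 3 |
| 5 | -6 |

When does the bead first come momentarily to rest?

v changes sign on 0–3 s (from -5 to 3); the graph is linear there, so v = 0 at t = 0 + (5)·(3 − 0)/(3 − -5) = 1.875 s.

t = 1.875 s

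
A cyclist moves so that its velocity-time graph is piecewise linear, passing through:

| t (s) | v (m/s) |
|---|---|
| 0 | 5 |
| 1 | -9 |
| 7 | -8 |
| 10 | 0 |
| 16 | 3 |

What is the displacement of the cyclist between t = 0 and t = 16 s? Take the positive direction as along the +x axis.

Net displacement equals the area under the velocity-time graph (areas below the axis count negative).
0–1 s: ½(5 + -9)(1) = -2 m
1–7 s: ½(-9 + -8)(6) = -51 m
7–10 s: ½(-8 + 0)(3) = -12 m
10–16 s: ½(0 + 3)(6) = 9 m
Net displacement = -56 m

-56 m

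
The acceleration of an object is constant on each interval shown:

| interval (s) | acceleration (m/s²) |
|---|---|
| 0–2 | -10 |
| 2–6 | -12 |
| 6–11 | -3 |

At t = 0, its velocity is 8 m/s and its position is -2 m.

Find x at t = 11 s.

-487.5 m

On each constant-a segment, Δv = aΔt and Δx = v₀Δt + ½aΔt²; chain segment to segment.
0–2 s: v starts 8 m/s; Δx = 8·2 + ½·-10·2² = -4 m; v ends -12 m/s.
2–6 s: v starts -12 m/s; Δx = -12·4 + ½·-12·4² = -144 m; v ends -60 m/s.
6–11 s: v starts -60 m/s; Δx = -60·5 + ½·-3·5² = -337.5 m; v ends -75 m/s.
x(11) = -2 + Σ Δx = -487.5 m.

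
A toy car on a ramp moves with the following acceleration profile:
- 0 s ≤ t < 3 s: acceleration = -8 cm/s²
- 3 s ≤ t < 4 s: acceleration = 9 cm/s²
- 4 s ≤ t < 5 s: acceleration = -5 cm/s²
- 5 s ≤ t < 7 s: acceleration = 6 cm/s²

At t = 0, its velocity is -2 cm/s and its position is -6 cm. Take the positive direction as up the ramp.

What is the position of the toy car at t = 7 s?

-121 cm

On each constant-a segment, Δv = aΔt and Δx = v₀Δt + ½aΔt²; chain segment to segment.
0–3 s: v starts -2 cm/s; Δx = -2·3 + ½·-8·3² = -42 cm; v ends -26 cm/s.
3–4 s: v starts -26 cm/s; Δx = -26·1 + ½·9·1² = -21.5 cm; v ends -17 cm/s.
4–5 s: v starts -17 cm/s; Δx = -17·1 + ½·-5·1² = -19.5 cm; v ends -22 cm/s.
5–7 s: v starts -22 cm/s; Δx = -22·2 + ½·6·2² = -32 cm; v ends -10 cm/s.
x(7) = -6 + Σ Δx = -121 cm.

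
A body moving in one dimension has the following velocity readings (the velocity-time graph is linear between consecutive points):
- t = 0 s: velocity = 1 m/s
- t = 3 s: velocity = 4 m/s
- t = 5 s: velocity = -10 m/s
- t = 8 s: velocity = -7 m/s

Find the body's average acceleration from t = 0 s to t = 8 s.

Average acceleration = Δv/Δt = (-7 − 1)/(8 − 0) = -1 m/s².

-1 m/s²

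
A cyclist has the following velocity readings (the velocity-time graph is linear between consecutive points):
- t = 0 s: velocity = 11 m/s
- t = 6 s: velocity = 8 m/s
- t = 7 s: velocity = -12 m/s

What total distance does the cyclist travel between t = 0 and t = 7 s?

62.2 m

Distance (not displacement) is the total path length: add the absolute areas under v-t.
0–6 s: |½(11 + 8)(6)| = 57 m
6–7 s: v = 0 at t = 6.4 s; triangle areas 1.6 + 3.6 = 5.2 m
Total distance = 62.2 m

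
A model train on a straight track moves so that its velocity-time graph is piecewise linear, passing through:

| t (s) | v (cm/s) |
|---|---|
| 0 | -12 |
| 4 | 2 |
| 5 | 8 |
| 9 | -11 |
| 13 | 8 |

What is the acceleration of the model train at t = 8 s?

-4.75 cm/s²

Acceleration is the slope of the v-t graph on 5–9 s: (-11 − 8)/(9 − 5) = -4.75 cm/s².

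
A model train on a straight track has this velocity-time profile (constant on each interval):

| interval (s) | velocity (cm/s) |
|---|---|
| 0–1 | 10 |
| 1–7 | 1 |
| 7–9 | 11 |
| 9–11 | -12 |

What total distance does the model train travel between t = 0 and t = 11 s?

Total distance travelled is ∫|v| dt — sum the magnitudes of each area piece.
0–1 s: |10| × 1 = 10 cm
1–7 s: |1| × 6 = 6 cm
7–9 s: |11| × 2 = 22 cm
9–11 s: |-12| × 2 = 24 cm
Total distance = 62 cm

62 cm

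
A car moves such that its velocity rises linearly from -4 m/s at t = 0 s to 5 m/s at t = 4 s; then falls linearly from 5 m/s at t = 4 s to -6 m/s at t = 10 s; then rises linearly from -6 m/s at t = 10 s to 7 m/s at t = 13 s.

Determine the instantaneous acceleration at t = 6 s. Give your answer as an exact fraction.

Acceleration is the slope of the v-t graph on 4–10 s: (-6 − 5)/(10 − 4) = -11/6 m/s².

-11/6 m/s²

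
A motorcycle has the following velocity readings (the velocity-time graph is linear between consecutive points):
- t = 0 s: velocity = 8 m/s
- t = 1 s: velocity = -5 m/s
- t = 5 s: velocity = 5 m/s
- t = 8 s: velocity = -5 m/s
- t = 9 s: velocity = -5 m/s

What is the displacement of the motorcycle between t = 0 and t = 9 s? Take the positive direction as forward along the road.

Displacement is the signed area under the v-t curve.
0–1 s: ½(8 + -5)(1) = 1.5 m
1–5 s: ½(-5 + 5)(4) = 0 m
5–8 s: ½(5 + -5)(3) = 0 m
8–9 s: -5 × 1 = -5 m
Net displacement = -3.5 m

-3.5 m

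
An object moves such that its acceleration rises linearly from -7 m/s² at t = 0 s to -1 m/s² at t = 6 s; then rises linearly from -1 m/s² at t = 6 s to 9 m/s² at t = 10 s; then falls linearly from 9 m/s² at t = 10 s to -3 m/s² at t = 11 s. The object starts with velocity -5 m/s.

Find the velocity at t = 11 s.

Δv equals the area under the a-t graph; then v = v₀ + Δv.
0–6 s: ½(-7 + -1)(6) = -24 m/s
6–10 s: ½(-1 + 9)(4) = 16 m/s
10–11 s: ½(9 + -3)(1) = 3 m/s
Δv = -5 m/s, so v(11) = -5 + (-5) = -10 m/s.

-10 m/s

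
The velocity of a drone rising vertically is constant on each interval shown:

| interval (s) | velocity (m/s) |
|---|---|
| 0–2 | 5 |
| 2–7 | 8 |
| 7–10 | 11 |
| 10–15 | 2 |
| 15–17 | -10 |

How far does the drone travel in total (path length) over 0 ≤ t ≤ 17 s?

113 m

Distance (not displacement) is the total path length: add the absolute areas under v-t.
0–2 s: |5| × 2 = 10 m
2–7 s: |8| × 5 = 40 m
7–10 s: |11| × 3 = 33 m
10–15 s: |2| × 5 = 10 m
15–17 s: |-10| × 2 = 20 m
Total distance = 113 m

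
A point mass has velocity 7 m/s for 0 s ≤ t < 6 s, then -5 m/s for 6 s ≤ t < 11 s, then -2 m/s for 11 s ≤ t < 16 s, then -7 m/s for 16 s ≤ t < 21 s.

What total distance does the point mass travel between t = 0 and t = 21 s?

112 m

Distance (not displacement) is the total path length: add the absolute areas under v-t.
0–6 s: |7| × 6 = 42 m
6–11 s: |-5| × 5 = 25 m
11–16 s: |-2| × 5 = 10 m
16–21 s: |-7| × 5 = 35 m
Total distance = 112 m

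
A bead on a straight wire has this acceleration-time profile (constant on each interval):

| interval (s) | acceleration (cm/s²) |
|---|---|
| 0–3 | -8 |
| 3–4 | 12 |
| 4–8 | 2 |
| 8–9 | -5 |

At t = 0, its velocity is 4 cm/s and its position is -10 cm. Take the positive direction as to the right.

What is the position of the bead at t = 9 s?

On each constant-a segment, Δv = aΔt and Δx = v₀Δt + ½aΔt²; chain segment to segment.
0–3 s: v starts 4 cm/s; Δx = 4·3 + ½·-8·3² = -24 cm; v ends -20 cm/s.
3–4 s: v starts -20 cm/s; Δx = -20·1 + ½·12·1² = -14 cm; v ends -8 cm/s.
4–8 s: v starts -8 cm/s; Δx = -8·4 + ½·2·4² = -16 cm; v ends 0 cm/s.
8–9 s: v starts 0 cm/s; Δx = 0·1 + ½·-5·1² = -2.5 cm; v ends -5 cm/s.
x(9) = -10 + Σ Δx = -66.5 cm.

-66.5 cm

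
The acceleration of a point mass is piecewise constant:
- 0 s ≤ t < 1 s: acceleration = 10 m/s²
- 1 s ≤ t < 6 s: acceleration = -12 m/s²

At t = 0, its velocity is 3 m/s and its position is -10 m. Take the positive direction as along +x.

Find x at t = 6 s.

On each constant-a segment, Δv = aΔt and Δx = v₀Δt + ½aΔt²; chain segment to segment.
0–1 s: v starts 3 m/s; Δx = 3·1 + ½·10·1² = 8 m; v ends 13 m/s.
1–6 s: v starts 13 m/s; Δx = 13·5 + ½·-12·5² = -85 m; v ends -47 m/s.
x(6) = -10 + Σ Δx = -87 m.

-87 m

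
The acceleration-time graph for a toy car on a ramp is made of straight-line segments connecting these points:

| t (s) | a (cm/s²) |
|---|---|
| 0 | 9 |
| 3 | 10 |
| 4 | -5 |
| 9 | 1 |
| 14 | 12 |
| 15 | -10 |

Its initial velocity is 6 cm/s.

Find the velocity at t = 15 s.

60.5 cm/s

Δv equals the area under the a-t graph; then v = v₀ + Δv.
0–3 s: ½(9 + 10)(3) = 28.5 cm/s
3–4 s: ½(10 + -5)(1) = 2.5 cm/s
4–9 s: ½(-5 + 1)(5) = -10 cm/s
9–14 s: ½(1 + 12)(5) = 32.5 cm/s
14–15 s: ½(12 + -10)(1) = 1 cm/s
Δv = 54.5 cm/s, so v(15) = 6 + (54.5) = 60.5 cm/s.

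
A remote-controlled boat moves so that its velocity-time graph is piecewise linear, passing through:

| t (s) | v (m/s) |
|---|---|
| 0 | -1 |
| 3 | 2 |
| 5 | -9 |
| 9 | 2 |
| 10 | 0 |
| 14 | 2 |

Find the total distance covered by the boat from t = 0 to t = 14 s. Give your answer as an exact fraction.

Distance (not displacement) is the total path length: add the absolute areas under v-t.
0–3 s: v = 0 at t = 1 s; triangle areas 0.5 + 2 = 2.5 m
3–5 s: v = 0 at t = 37/11 s; triangle areas 4/11 + 81/11 = 85/11 m
5–9 s: v = 0 at t = 91/11 s; triangle areas 162/11 + 8/11 = 170/11 m
9–10 s: |½(2 + 0)(1)| = 1 m
10–14 s: |½(0 + 2)(4)| = 4 m
Total distance = 675/22 m

675/22 m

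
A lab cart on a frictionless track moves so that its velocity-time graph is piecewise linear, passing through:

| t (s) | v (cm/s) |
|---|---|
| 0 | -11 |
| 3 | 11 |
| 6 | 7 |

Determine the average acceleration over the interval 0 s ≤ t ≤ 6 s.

3 cm/s²

Average acceleration = Δv/Δt = (7 − -11)/(6 − 0) = 3 cm/s².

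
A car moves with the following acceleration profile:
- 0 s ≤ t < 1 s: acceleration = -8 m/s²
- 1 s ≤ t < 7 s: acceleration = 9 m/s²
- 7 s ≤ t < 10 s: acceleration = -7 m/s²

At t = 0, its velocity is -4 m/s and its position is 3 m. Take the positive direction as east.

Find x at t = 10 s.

On each constant-a segment, Δv = aΔt and Δx = v₀Δt + ½aΔt²; chain segment to segment.
0–1 s: v starts -4 m/s; Δx = -4·1 + ½·-8·1² = -8 m; v ends -12 m/s.
1–7 s: v starts -12 m/s; Δx = -12·6 + ½·9·6² = 90 m; v ends 42 m/s.
7–10 s: v starts 42 m/s; Δx = 42·3 + ½·-7·3² = 94.5 m; v ends 21 m/s.
x(10) = 3 + Σ Δx = 179.5 m.

179.5 m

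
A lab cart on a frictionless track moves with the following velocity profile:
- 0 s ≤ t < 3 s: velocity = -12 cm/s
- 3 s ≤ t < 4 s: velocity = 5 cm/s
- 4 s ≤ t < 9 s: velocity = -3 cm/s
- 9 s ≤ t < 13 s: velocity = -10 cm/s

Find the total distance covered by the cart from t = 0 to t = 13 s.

Total distance travelled is ∫|v| dt — sum the magnitudes of each area piece.
0–3 s: |-12| × 3 = 36 cm
3–4 s: |5| × 1 = 5 cm
4–9 s: |-3| × 5 = 15 cm
9–13 s: |-10| × 4 = 40 cm
Total distance = 96 cm

96 cm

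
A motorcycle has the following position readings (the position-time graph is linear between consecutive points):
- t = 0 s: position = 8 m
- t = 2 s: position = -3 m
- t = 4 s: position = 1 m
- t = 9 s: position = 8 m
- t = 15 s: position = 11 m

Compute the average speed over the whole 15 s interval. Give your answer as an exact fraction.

5/3 m/s

Average speed = (total path length)/(elapsed time); on a piecewise-linear x-t graph the path length is Σ|Δx|.
0–2 s: |Δx| = |-3 − 8| = 11 m
2–4 s: |Δx| = |1 − -3| = 4 m
4–9 s: |Δx| = |8 − 1| = 7 m
9–15 s: |Δx| = |11 − 8| = 3 m
Total path = 25 m; average speed = 25/15 = 5/3 m/s.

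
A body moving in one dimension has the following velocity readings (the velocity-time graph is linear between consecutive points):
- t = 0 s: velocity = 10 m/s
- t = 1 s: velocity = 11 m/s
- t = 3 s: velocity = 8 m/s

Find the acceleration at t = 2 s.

Acceleration is the slope of the v-t graph on 1–3 s: (8 − 11)/(3 − 1) = -1.5 m/s².

-1.5 m/s²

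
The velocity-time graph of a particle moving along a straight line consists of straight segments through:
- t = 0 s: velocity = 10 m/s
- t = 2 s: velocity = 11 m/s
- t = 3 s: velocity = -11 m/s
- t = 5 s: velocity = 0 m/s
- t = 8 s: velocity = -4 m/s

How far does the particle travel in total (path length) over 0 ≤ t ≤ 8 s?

43.5 m

Total distance travelled is ∫|v| dt — sum the magnitudes of each area piece.
0–2 s: |½(10 + 11)(2)| = 21 m
2–3 s: v = 0 at t = 2.5 s; triangle areas 2.75 + 2.75 = 5.5 m
3–5 s: |½(-11 + 0)(2)| = 11 m
5–8 s: |½(0 + -4)(3)| = 6 m
Total distance = 43.5 m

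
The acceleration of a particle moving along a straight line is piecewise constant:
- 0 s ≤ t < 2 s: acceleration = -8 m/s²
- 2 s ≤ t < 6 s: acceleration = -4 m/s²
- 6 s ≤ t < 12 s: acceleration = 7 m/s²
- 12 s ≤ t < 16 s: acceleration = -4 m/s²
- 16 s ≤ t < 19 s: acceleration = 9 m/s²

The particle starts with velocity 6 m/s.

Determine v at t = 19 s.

27 m/s

Δv equals the area under the a-t graph; then v = v₀ + Δv.
0–2 s: -8 × 2 = -16 m/s
2–6 s: -4 × 4 = -16 m/s
6–12 s: 7 × 6 = 42 m/s
12–16 s: -4 × 4 = -16 m/s
16–19 s: 9 × 3 = 27 m/s
Δv = 21 m/s, so v(19) = 6 + (21) = 27 m/s.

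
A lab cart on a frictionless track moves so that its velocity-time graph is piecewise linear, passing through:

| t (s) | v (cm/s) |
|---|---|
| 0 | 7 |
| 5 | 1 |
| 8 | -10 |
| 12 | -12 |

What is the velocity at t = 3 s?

3.4 cm/s

On 0–5 s the graph is linear from 7 to 1 cm/s: v(3) = 7 + (1 − 7)·(3 − 0)/(5 − 0) = 3.4 cm/s.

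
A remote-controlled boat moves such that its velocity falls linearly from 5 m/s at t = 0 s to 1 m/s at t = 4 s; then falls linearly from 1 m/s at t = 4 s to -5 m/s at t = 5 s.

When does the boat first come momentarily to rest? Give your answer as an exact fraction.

t = 25/6 s

v changes sign on 4–5 s (from 1 to -5); the graph is linear there, so v = 0 at t = 4 + (-1)·(5 − 4)/(-5 − 1) = 25/6 s.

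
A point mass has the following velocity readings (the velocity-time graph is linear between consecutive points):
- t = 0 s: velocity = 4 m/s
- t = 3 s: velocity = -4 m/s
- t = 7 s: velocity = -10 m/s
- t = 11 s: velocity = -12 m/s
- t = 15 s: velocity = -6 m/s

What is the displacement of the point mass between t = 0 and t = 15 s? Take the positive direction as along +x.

Net displacement equals the area under the velocity-time graph (areas below the axis count negative).
0–3 s: ½(4 + -4)(3) = 0 m
3–7 s: ½(-4 + -10)(4) = -28 m
7–11 s: ½(-10 + -12)(4) = -44 m
11–15 s: ½(-12 + -6)(4) = -36 m
Net displacement = -108 m

-108 m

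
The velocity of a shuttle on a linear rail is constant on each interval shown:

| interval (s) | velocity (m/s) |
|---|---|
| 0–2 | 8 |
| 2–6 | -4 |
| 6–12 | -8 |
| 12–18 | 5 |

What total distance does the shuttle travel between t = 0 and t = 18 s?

110 m

Distance (not displacement) is the total path length: add the absolute areas under v-t.
0–2 s: |8| × 2 = 16 m
2–6 s: |-4| × 4 = 16 m
6–12 s: |-8| × 6 = 48 m
12–18 s: |5| × 6 = 30 m
Total distance = 110 m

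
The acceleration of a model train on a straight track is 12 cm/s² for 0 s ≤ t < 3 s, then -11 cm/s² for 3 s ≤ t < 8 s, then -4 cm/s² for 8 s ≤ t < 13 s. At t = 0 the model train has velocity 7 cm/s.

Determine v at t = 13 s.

Δv equals the area under the a-t graph; then v = v₀ + Δv.
0–3 s: 12 × 3 = 36 cm/s
3–8 s: -11 × 5 = -55 cm/s
8–13 s: -4 × 5 = -20 cm/s
Δv = -39 cm/s, so v(13) = 7 + (-39) = -32 cm/s.

-32 cm/s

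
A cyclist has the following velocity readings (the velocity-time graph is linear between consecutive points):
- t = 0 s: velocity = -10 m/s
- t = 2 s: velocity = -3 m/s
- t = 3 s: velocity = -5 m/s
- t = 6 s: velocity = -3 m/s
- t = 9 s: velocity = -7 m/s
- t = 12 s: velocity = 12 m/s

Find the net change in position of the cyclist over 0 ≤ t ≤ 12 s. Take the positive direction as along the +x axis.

-36.5 m

Net displacement equals the area under the velocity-time graph (areas below the axis count negative).
0–2 s: ½(-10 + -3)(2) = -13 m
2–3 s: ½(-3 + -5)(1) = -4 m
3–6 s: ½(-5 + -3)(3) = -12 m
6–9 s: ½(-3 + -7)(3) = -15 m
9–12 s: ½(-7 + 12)(3) = 7.5 m
Net displacement = -36.5 m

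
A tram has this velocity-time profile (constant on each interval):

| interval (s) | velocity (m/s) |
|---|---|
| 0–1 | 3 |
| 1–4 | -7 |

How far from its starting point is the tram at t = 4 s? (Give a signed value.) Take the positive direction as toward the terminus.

Displacement is the signed area under the v-t curve.
0–1 s: 3 × 1 = 3 m
1–4 s: -7 × 3 = -21 m
Net displacement = -18 m

-18 m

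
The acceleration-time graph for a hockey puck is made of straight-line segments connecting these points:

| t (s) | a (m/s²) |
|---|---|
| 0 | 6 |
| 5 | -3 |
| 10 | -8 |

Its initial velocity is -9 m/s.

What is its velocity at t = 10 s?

-29 m/s

Δv equals the area under the a-t graph; then v = v₀ + Δv.
0–5 s: ½(6 + -3)(5) = 7.5 m/s
5–10 s: ½(-3 + -8)(5) = -27.5 m/s
Δv = -20 m/s, so v(10) = -9 + (-20) = -29 m/s.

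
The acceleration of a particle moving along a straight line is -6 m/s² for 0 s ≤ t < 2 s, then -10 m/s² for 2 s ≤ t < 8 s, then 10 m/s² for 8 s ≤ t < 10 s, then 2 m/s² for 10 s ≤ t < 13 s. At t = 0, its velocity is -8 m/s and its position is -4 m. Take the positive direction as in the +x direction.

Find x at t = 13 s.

On each constant-a segment, Δv = aΔt and Δx = v₀Δt + ½aΔt²; chain segment to segment.
0–2 s: v starts -8 m/s; Δx = -8·2 + ½·-6·2² = -28 m; v ends -20 m/s.
2–8 s: v starts -20 m/s; Δx = -20·6 + ½·-10·6² = -300 m; v ends -80 m/s.
8–10 s: v starts -80 m/s; Δx = -80·2 + ½·10·2² = -140 m; v ends -60 m/s.
10–13 s: v starts -60 m/s; Δx = -60·3 + ½·2·3² = -171 m; v ends -54 m/s.
x(13) = -4 + Σ Δx = -643 m.

-643 m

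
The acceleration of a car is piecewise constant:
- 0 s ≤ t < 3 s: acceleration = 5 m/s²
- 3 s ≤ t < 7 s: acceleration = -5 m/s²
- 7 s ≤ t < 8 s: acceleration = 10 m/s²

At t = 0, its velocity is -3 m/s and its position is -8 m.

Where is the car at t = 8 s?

On each constant-a segment, Δv = aΔt and Δx = v₀Δt + ½aΔt²; chain segment to segment.
0–3 s: v starts -3 m/s; Δx = -3·3 + ½·5·3² = 13.5 m; v ends 12 m/s.
3–7 s: v starts 12 m/s; Δx = 12·4 + ½·-5·4² = 8 m; v ends -8 m/s.
7–8 s: v starts -8 m/s; Δx = -8·1 + ½·10·1² = -3 m; v ends 2 m/s.
x(8) = -8 + Σ Δx = 10.5 m.

10.5 m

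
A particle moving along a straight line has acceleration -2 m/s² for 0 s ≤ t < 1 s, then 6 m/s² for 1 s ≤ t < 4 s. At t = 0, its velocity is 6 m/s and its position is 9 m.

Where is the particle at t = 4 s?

On each constant-a segment, Δv = aΔt and Δx = v₀Δt + ½aΔt²; chain segment to segment.
0–1 s: v starts 6 m/s; Δx = 6·1 + ½·-2·1² = 5 m; v ends 4 m/s.
1–4 s: v starts 4 m/s; Δx = 4·3 + ½·6·3² = 39 m; v ends 22 m/s.
x(4) = 9 + Σ Δx = 53 m.

53 m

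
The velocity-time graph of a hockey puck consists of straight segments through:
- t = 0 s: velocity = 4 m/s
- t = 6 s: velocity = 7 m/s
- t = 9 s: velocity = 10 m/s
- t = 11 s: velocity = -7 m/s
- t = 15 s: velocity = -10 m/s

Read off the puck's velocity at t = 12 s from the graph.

-7.75 m/s

On 11–15 s the graph is linear from -7 to -10 m/s: v(12) = -7 + (-10 − -7)·(12 − 11)/(15 − 11) = -7.75 m/s.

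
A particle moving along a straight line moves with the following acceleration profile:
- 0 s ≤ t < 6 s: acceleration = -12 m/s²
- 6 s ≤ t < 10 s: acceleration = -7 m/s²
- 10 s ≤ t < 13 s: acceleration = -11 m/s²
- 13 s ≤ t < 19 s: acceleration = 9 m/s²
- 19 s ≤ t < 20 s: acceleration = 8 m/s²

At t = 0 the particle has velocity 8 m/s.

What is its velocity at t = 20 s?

Δv equals the area under the a-t graph; then v = v₀ + Δv.
0–6 s: -12 × 6 = -72 m/s
6–10 s: -7 × 4 = -28 m/s
10–13 s: -11 × 3 = -33 m/s
13–19 s: 9 × 6 = 54 m/s
19–20 s: 8 × 1 = 8 m/s
Δv = -71 m/s, so v(20) = 8 + (-71) = -63 m/s.

-63 m/s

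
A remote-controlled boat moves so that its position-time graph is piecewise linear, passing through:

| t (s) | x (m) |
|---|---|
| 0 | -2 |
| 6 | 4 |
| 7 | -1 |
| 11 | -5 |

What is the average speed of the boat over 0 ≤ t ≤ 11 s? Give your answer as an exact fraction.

15/11 m/s

Average speed = (total path length)/(elapsed time); on a piecewise-linear x-t graph the path length is Σ|Δx|.
0–6 s: |Δx| = |4 − -2| = 6 m
6–7 s: |Δx| = |-1 − 4| = 5 m
7–11 s: |Δx| = |-5 − -1| = 4 m
Total path = 15 m; average speed = 15/11 = 15/11 m/s.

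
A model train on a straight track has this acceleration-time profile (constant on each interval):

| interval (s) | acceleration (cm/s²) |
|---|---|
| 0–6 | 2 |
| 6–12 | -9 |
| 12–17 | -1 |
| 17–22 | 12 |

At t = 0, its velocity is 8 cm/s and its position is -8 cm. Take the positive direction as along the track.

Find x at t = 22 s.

On each constant-a segment, Δv = aΔt and Δx = v₀Δt + ½aΔt²; chain segment to segment.
0–6 s: v starts 8 cm/s; Δx = 8·6 + ½·2·6² = 84 cm; v ends 20 cm/s.
6–12 s: v starts 20 cm/s; Δx = 20·6 + ½·-9·6² = -42 cm; v ends -34 cm/s.
12–17 s: v starts -34 cm/s; Δx = -34·5 + ½·-1·5² = -182.5 cm; v ends -39 cm/s.
17–22 s: v starts -39 cm/s; Δx = -39·5 + ½·12·5² = -45 cm; v ends 21 cm/s.
x(22) = -8 + Σ Δx = -193.5 cm.

-193.5 cm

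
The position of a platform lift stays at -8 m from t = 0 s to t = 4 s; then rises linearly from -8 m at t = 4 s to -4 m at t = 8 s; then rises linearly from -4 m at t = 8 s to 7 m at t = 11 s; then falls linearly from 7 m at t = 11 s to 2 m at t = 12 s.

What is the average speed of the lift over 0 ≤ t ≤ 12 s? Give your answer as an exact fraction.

5/3 m/s

Average speed = (total path length)/(elapsed time); on a piecewise-linear x-t graph the path length is Σ|Δx|.
0–4 s: |Δx| = |-8 − -8| = 0 m
4–8 s: |Δx| = |-4 − -8| = 4 m
8–11 s: |Δx| = |7 − -4| = 11 m
11–12 s: |Δx| = |2 − 7| = 5 m
Total path = 20 m; average speed = 20/12 = 5/3 m/s.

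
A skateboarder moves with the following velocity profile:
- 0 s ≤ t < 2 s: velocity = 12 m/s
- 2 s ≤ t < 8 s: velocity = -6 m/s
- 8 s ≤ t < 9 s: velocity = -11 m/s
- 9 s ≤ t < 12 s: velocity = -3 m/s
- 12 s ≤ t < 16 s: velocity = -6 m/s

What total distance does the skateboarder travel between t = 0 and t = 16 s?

Distance (not displacement) is the total path length: add the absolute areas under v-t.
0–2 s: |12| × 2 = 24 m
2–8 s: |-6| × 6 = 36 m
8–9 s: |-11| × 1 = 11 m
9–12 s: |-3| × 3 = 9 m
12–16 s: |-6| × 4 = 24 m
Total distance = 104 m

104 m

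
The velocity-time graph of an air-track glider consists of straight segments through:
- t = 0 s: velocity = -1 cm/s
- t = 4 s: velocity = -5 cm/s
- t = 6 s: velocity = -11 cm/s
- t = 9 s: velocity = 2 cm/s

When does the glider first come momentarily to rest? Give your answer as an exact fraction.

v changes sign on 6–9 s (from -11 to 2); the graph is linear there, so v = 0 at t = 6 + (11)·(9 − 6)/(2 − -11) = 111/13 s.

t = 111/13 s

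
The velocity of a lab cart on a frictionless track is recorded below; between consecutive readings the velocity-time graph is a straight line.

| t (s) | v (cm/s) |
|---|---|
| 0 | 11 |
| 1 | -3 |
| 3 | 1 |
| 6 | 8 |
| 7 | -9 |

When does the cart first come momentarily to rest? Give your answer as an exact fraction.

t = 11/14 s

v changes sign on 0–1 s (from 11 to -3); the graph is linear there, so v = 0 at t = 0 + (-11)·(1 − 0)/(-3 − 11) = 11/14 s.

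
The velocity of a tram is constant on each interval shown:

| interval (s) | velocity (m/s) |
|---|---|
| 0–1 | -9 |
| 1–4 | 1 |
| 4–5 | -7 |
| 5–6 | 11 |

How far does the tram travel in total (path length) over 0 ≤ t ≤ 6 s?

30 m

Total distance travelled is ∫|v| dt — sum the magnitudes of each area piece.
0–1 s: |-9| × 1 = 9 m
1–4 s: |1| × 3 = 3 m
4–5 s: |-7| × 1 = 7 m
5–6 s: |11| × 1 = 11 m
Total distance = 30 m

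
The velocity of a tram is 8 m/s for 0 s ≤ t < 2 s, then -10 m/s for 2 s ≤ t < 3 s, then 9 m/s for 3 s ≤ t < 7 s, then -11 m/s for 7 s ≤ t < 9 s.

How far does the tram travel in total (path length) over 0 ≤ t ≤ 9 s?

Distance (not displacement) is the total path length: add the absolute areas under v-t.
0–2 s: |8| × 2 = 16 m
2–3 s: |-10| × 1 = 10 m
3–7 s: |9| × 4 = 36 m
7–9 s: |-11| × 2 = 22 m
Total distance = 84 m

84 m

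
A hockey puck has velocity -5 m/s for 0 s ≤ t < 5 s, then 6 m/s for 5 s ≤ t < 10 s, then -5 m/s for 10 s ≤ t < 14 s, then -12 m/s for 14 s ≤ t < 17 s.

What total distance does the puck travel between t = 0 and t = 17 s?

111 m

Distance (not displacement) is the total path length: add the absolute areas under v-t.
0–5 s: |-5| × 5 = 25 m
5–10 s: |6| × 5 = 30 m
10–14 s: |-5| × 4 = 20 m
14–17 s: |-12| × 3 = 36 m
Total distance = 111 m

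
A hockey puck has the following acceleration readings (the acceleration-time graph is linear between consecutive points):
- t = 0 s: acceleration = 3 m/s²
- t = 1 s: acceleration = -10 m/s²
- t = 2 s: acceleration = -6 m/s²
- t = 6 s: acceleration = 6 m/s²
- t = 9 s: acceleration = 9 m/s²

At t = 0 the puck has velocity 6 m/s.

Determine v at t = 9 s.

17 m/s

Δv equals the area under the a-t graph; then v = v₀ + Δv.
0–1 s: ½(3 + -10)(1) = -3.5 m/s
1–2 s: ½(-10 + -6)(1) = -8 m/s
2–6 s: ½(-6 + 6)(4) = 0 m/s
6–9 s: ½(6 + 9)(3) = 22.5 m/s
Δv = 11 m/s, so v(9) = 6 + (11) = 17 m/s.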